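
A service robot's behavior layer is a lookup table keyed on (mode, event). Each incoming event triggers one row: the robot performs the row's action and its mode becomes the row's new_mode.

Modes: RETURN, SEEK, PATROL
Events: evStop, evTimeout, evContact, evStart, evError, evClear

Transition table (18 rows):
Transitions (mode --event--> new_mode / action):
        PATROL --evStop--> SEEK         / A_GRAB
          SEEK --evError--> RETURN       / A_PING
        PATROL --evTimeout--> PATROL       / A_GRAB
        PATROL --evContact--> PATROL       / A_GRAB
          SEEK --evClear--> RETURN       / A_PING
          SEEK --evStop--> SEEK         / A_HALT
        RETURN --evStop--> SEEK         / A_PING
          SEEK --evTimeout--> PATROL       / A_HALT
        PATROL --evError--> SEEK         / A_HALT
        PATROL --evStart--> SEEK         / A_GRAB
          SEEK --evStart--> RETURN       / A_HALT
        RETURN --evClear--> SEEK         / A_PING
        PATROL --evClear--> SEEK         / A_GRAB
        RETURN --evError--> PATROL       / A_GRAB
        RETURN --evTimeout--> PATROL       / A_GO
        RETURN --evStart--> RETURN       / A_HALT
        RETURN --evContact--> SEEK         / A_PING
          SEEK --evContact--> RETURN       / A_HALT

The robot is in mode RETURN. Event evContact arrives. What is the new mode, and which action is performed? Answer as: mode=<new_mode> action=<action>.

mode=SEEK action=A_PING

current mode = RETURN; filter table to that mode:
  (RETURN, evStop) → (SEEK, A_PING)
  (RETURN, evClear) → (SEEK, A_PING)
  (RETURN, evError) → (PATROL, A_GRAB)
  (RETURN, evTimeout) → (PATROL, A_GO)
  (RETURN, evStart) → (RETURN, A_HALT)
  (RETURN, evContact) → (SEEK, A_PING)  ← event matches
event = evContact selects (SEEK, A_PING)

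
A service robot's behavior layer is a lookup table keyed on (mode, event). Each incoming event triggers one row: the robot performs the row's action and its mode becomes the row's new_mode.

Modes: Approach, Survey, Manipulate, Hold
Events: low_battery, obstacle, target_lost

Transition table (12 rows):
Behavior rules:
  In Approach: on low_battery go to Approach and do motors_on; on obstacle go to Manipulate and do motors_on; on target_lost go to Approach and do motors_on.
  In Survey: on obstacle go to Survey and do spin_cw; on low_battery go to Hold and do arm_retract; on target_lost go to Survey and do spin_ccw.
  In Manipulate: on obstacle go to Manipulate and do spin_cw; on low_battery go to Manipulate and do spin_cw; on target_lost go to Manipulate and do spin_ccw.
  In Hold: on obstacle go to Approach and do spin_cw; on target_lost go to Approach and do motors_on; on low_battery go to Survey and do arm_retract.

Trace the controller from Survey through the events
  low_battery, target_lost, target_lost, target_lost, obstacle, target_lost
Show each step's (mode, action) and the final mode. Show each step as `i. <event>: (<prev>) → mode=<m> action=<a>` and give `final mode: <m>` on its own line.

1. low_battery: (Survey) → mode=Hold action=arm_retract
2. target_lost: (Hold) → mode=Approach action=motors_on
3. target_lost: (Approach) → mode=Approach action=motors_on
4. target_lost: (Approach) → mode=Approach action=motors_on
5. obstacle: (Approach) → mode=Manipulate action=motors_on
6. target_lost: (Manipulate) → mode=Manipulate action=spin_ccw

final mode: Manipulate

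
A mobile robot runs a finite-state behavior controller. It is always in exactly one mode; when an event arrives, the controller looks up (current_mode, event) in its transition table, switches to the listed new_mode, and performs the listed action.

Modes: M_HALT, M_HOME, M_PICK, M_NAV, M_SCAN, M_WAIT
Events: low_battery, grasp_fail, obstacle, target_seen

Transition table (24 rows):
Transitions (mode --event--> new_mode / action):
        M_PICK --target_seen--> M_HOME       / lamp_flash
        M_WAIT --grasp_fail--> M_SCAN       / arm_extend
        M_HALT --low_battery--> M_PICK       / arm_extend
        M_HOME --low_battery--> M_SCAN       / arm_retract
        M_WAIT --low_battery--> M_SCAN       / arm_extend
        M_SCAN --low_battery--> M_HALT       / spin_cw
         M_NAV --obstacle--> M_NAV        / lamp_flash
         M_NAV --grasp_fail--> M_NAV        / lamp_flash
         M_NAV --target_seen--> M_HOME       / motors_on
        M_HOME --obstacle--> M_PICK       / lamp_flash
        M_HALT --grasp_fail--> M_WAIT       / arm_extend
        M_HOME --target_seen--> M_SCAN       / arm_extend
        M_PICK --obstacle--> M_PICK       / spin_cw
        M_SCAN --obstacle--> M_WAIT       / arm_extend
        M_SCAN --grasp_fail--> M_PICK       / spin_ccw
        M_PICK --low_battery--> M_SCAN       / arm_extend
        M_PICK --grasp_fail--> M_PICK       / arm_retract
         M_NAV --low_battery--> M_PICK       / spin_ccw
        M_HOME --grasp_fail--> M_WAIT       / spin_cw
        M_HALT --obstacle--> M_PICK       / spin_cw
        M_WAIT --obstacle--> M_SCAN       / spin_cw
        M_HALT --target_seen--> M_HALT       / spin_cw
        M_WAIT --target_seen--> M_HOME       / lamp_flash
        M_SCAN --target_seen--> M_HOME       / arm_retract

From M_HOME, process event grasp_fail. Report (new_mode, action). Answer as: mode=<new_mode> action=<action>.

current mode = M_HOME; filter table to that mode:
  (M_HOME, low_battery) → (M_SCAN, arm_retract)
  (M_HOME, obstacle) → (M_PICK, lamp_flash)
  (M_HOME, target_seen) → (M_SCAN, arm_extend)
  (M_HOME, grasp_fail) → (M_WAIT, spin_cw)  ← event matches
event = grasp_fail selects (M_WAIT, spin_cw)

mode=M_WAIT action=spin_cw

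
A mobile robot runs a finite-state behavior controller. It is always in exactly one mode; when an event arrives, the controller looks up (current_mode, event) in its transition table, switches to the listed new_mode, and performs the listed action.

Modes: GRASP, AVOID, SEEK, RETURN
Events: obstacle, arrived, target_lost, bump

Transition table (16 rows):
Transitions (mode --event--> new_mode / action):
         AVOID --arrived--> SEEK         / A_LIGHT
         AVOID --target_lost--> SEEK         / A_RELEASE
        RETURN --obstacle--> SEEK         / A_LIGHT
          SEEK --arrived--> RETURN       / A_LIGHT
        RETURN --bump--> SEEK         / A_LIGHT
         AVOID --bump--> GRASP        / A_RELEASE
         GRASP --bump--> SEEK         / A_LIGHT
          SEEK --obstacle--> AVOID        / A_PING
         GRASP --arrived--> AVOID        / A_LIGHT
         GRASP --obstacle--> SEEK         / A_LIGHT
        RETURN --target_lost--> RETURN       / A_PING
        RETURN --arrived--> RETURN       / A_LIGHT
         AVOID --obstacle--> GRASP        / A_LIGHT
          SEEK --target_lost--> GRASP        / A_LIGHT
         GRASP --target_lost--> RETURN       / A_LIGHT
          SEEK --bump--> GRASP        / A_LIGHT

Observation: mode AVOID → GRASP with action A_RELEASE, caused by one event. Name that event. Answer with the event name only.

bump

try obstacle: (AVOID, obstacle) → (GRASP, A_LIGHT)
try arrived: (AVOID, arrived) → (SEEK, A_LIGHT)
try target_lost: (AVOID, target_lost) → (SEEK, A_RELEASE)
try bump: (AVOID, bump) → (GRASP, A_RELEASE)  ← matches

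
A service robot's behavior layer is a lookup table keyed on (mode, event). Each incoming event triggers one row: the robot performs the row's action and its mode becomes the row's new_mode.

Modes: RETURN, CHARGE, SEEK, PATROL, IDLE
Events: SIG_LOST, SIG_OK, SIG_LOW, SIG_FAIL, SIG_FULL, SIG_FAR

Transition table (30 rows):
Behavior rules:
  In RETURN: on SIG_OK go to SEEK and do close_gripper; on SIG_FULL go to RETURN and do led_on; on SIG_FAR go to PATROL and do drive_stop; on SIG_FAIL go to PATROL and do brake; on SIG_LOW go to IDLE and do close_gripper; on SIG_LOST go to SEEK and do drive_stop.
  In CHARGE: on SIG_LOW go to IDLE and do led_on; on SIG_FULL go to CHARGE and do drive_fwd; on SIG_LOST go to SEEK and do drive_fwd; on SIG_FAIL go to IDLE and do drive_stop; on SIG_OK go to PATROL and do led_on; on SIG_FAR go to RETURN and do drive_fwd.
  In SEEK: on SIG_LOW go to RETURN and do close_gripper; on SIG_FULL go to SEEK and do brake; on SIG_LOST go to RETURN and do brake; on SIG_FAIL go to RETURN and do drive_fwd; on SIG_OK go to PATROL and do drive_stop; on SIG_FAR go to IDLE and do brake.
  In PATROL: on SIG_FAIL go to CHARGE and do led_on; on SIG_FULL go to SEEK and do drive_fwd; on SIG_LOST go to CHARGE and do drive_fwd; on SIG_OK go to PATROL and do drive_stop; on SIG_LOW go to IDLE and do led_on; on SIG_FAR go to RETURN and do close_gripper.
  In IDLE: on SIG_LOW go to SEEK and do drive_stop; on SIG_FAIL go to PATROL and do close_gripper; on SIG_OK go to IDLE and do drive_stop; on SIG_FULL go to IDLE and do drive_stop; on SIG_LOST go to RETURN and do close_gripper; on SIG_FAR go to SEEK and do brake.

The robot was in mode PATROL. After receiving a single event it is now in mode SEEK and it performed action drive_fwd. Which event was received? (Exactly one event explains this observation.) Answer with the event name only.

SIG_FULL

try SIG_LOST: (PATROL, SIG_LOST) → (CHARGE, drive_fwd)
try SIG_OK: (PATROL, SIG_OK) → (PATROL, drive_stop)
try SIG_LOW: (PATROL, SIG_LOW) → (IDLE, led_on)
try SIG_FAIL: (PATROL, SIG_FAIL) → (CHARGE, led_on)
try SIG_FULL: (PATROL, SIG_FULL) → (SEEK, drive_fwd)  ← matches
try SIG_FAR: (PATROL, SIG_FAR) → (RETURN, close_gripper)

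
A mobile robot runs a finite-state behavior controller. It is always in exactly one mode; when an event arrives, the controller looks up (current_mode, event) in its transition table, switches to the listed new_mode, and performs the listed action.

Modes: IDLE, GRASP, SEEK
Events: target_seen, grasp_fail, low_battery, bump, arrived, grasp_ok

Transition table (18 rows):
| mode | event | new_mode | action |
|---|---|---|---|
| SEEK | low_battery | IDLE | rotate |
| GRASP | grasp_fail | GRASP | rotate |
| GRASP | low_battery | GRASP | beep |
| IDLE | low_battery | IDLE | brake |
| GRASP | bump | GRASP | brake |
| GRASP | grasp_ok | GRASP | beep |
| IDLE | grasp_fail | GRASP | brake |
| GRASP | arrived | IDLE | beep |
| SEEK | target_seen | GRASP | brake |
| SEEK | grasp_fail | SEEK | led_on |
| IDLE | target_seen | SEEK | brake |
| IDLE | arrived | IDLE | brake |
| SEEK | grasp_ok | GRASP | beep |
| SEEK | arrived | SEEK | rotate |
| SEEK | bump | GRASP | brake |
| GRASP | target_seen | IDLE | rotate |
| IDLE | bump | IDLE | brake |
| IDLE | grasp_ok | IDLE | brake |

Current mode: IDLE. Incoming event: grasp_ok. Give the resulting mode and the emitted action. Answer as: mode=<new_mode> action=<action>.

mode=IDLE action=brake

current mode = IDLE; filter table to that mode:
  (IDLE, low_battery) → (IDLE, brake)
  (IDLE, grasp_fail) → (GRASP, brake)
  (IDLE, target_seen) → (SEEK, brake)
  (IDLE, arrived) → (IDLE, brake)
  (IDLE, bump) → (IDLE, brake)
  (IDLE, grasp_ok) → (IDLE, brake)  ← event matches
event = grasp_ok selects (IDLE, brake)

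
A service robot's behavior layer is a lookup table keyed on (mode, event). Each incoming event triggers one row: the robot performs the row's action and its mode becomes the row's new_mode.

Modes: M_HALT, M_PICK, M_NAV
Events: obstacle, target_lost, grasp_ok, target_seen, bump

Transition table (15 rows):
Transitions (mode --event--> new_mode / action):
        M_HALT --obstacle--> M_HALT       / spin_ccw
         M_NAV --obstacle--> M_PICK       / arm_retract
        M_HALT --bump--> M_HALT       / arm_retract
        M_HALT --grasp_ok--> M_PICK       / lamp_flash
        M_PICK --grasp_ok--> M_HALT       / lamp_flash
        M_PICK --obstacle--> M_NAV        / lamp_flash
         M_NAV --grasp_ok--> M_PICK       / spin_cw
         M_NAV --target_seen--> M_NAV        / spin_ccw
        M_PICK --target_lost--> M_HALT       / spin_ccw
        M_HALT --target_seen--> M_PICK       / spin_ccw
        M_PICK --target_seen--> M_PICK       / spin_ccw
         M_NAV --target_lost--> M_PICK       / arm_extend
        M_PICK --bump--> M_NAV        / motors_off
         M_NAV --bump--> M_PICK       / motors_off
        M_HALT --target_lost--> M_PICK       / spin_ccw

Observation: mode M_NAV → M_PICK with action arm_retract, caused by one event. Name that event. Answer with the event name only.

obstacle

try obstacle: (M_NAV, obstacle) → (M_PICK, arm_retract)  ← matches
try target_lost: (M_NAV, target_lost) → (M_PICK, arm_extend)
try grasp_ok: (M_NAV, grasp_ok) → (M_PICK, spin_cw)
try target_seen: (M_NAV, target_seen) → (M_NAV, spin_ccw)
try bump: (M_NAV, bump) → (M_PICK, motors_off)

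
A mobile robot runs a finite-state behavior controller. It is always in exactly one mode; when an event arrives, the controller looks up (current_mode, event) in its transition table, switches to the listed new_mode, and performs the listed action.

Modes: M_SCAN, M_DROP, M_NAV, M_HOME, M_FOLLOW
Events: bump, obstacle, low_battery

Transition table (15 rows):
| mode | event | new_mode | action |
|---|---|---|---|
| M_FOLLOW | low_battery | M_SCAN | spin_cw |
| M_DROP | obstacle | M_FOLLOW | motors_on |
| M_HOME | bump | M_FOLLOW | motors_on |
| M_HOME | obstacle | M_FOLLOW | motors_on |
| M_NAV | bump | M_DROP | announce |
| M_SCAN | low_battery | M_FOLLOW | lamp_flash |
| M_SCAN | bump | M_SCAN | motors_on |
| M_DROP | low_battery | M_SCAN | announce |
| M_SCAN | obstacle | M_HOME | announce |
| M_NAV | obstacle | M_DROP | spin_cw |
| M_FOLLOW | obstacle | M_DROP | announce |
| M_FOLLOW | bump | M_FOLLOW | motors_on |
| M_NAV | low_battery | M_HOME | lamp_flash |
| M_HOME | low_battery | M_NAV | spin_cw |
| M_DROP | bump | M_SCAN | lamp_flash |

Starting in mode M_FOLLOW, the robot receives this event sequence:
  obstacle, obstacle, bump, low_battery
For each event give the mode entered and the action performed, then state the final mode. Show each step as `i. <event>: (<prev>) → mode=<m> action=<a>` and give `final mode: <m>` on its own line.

1. obstacle: (M_FOLLOW) → mode=M_DROP action=announce
2. obstacle: (M_DROP) → mode=M_FOLLOW action=motors_on
3. bump: (M_FOLLOW) → mode=M_FOLLOW action=motors_on
4. low_battery: (M_FOLLOW) → mode=M_SCAN action=spin_cw

final mode: M_SCAN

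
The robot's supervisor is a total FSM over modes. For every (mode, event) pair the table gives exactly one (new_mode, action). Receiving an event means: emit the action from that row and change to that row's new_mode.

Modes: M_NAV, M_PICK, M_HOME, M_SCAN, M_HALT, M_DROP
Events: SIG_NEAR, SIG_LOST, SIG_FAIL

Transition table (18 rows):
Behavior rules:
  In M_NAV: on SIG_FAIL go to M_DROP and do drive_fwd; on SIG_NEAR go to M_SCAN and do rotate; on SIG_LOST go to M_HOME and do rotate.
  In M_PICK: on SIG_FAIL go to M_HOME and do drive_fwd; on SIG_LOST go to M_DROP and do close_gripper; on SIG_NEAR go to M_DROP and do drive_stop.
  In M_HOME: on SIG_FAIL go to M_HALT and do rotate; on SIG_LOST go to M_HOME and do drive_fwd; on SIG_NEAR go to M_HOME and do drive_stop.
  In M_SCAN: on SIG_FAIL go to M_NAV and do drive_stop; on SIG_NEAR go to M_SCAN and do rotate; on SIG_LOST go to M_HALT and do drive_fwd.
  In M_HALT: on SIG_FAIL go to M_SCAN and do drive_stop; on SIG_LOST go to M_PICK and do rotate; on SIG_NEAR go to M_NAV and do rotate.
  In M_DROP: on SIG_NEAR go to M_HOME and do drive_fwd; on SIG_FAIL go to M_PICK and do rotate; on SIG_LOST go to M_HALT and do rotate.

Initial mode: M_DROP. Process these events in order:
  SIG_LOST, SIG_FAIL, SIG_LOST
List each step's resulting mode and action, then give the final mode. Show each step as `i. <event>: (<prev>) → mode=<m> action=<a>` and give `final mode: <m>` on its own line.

final mode: M_HALT

1. SIG_LOST: (M_DROP) → mode=M_HALT action=rotate
2. SIG_FAIL: (M_HALT) → mode=M_SCAN action=drive_stop
3. SIG_LOST: (M_SCAN) → mode=M_HALT action=drive_fwd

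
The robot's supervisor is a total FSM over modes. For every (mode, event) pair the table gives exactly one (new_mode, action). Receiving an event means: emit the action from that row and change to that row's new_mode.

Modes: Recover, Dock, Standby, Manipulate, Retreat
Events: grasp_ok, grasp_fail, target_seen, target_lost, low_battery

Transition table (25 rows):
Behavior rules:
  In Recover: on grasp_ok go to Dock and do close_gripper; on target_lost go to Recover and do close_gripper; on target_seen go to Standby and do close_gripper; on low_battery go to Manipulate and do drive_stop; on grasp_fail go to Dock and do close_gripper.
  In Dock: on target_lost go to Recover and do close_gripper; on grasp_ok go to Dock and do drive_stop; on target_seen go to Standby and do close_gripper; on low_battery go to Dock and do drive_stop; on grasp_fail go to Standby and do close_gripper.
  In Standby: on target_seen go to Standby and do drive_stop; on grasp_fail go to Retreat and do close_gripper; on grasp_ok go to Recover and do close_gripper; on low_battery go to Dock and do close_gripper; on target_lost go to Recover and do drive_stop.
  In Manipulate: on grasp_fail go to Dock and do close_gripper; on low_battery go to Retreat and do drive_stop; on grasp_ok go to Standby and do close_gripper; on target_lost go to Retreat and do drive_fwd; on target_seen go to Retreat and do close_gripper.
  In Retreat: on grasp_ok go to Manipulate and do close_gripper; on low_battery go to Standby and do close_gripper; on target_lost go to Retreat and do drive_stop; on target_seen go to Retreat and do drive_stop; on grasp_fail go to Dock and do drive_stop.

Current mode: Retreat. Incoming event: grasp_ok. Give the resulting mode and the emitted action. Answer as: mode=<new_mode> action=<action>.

mode=Manipulate action=close_gripper

current mode = Retreat; filter table to that mode:
  (Retreat, grasp_ok) → (Manipulate, close_gripper)  ← event matches
  (Retreat, low_battery) → (Standby, close_gripper)
  (Retreat, target_lost) → (Retreat, drive_stop)
  (Retreat, target_seen) → (Retreat, drive_stop)
  (Retreat, grasp_fail) → (Dock, drive_stop)
event = grasp_ok selects (Manipulate, close_gripper)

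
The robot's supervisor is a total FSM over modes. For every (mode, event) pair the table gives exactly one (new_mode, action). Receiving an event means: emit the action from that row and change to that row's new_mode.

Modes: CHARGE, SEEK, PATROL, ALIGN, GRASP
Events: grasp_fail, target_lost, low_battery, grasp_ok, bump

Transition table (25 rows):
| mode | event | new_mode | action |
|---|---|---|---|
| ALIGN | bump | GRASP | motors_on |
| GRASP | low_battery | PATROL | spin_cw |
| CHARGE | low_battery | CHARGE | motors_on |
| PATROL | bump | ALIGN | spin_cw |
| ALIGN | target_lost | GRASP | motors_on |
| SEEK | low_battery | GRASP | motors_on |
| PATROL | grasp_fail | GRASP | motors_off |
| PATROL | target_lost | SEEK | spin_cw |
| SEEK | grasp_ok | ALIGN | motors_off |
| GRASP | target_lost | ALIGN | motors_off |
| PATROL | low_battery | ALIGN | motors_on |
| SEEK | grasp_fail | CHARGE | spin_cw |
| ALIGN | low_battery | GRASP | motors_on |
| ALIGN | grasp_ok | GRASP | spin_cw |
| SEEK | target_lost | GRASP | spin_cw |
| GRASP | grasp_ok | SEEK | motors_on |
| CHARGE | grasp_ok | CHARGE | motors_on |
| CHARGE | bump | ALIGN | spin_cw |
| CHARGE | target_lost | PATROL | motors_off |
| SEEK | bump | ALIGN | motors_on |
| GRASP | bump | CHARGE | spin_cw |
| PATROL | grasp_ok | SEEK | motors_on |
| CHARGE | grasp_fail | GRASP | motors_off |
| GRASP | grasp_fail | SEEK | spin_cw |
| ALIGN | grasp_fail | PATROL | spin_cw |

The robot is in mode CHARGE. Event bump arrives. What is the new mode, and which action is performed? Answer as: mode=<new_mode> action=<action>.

mode=ALIGN action=spin_cw

current mode = CHARGE; filter table to that mode:
  (CHARGE, low_battery) → (CHARGE, motors_on)
  (CHARGE, grasp_ok) → (CHARGE, motors_on)
  (CHARGE, bump) → (ALIGN, spin_cw)  ← event matches
  (CHARGE, target_lost) → (PATROL, motors_off)
  (CHARGE, grasp_fail) → (GRASP, motors_off)
event = bump selects (ALIGN, spin_cw)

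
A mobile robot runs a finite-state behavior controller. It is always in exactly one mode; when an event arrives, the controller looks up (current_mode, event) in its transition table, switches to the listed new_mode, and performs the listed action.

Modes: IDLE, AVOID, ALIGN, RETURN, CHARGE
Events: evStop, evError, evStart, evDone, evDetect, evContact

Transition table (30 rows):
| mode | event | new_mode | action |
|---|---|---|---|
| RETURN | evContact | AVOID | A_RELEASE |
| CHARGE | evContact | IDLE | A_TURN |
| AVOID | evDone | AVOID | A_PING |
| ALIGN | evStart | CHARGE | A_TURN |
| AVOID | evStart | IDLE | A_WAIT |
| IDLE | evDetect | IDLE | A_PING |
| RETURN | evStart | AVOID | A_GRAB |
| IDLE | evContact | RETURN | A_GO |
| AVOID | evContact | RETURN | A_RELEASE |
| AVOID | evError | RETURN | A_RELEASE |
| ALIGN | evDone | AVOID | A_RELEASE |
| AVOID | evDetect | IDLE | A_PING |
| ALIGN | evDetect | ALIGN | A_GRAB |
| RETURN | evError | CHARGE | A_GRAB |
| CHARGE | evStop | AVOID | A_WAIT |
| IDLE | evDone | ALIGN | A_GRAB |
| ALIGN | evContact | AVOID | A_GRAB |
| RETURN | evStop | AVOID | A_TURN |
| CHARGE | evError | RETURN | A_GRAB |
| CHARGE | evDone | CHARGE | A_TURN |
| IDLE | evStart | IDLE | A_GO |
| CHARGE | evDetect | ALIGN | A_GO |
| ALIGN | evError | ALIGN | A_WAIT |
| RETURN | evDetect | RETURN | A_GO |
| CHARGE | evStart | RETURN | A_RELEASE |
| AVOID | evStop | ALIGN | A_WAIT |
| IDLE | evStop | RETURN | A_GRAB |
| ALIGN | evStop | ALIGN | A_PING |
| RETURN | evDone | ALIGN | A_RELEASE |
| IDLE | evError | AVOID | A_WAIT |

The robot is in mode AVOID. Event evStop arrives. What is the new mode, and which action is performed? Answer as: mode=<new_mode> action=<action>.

current mode = AVOID; filter table to that mode:
  (AVOID, evDone) → (AVOID, A_PING)
  (AVOID, evStart) → (IDLE, A_WAIT)
  (AVOID, evContact) → (RETURN, A_RELEASE)
  (AVOID, evError) → (RETURN, A_RELEASE)
  (AVOID, evDetect) → (IDLE, A_PING)
  (AVOID, evStop) → (ALIGN, A_WAIT)  ← event matches
event = evStop selects (ALIGN, A_WAIT)

mode=ALIGN action=A_WAIT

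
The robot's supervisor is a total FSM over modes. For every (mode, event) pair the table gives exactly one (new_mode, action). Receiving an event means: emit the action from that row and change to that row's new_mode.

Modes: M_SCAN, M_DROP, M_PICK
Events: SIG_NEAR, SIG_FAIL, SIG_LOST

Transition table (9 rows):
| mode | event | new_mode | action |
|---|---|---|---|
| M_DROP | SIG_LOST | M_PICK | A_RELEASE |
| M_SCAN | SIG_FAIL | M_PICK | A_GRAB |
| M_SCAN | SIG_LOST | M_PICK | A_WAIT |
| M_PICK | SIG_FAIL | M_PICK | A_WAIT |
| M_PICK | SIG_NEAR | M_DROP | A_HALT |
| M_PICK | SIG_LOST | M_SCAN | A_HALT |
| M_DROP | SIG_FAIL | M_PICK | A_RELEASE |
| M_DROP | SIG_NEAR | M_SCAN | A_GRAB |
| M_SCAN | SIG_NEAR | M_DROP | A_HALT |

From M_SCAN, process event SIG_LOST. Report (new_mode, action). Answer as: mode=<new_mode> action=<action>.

mode=M_PICK action=A_WAIT

current mode = M_SCAN; filter table to that mode:
  (M_SCAN, SIG_FAIL) → (M_PICK, A_GRAB)
  (M_SCAN, SIG_LOST) → (M_PICK, A_WAIT)  ← event matches
  (M_SCAN, SIG_NEAR) → (M_DROP, A_HALT)
event = SIG_LOST selects (M_PICK, A_WAIT)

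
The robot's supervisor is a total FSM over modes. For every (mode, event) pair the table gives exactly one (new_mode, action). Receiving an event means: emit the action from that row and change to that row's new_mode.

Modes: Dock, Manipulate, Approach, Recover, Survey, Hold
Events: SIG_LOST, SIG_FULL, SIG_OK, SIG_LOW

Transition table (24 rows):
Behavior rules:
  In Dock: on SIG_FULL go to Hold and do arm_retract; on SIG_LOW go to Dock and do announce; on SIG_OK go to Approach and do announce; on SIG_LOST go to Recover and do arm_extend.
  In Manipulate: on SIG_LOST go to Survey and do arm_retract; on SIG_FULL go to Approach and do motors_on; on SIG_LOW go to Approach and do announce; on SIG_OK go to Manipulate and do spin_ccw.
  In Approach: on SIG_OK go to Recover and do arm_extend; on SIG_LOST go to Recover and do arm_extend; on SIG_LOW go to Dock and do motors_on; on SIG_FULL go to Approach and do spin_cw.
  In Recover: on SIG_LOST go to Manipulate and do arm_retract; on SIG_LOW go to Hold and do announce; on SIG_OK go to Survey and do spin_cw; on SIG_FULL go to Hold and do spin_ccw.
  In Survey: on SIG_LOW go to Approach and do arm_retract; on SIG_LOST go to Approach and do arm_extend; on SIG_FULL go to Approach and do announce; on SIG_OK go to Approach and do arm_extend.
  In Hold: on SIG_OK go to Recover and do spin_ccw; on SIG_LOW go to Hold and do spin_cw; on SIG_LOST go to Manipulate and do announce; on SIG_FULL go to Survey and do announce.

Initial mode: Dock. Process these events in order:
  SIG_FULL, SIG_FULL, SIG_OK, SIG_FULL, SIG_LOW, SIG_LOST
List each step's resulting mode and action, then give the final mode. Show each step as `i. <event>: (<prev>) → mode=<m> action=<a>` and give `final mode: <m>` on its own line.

final mode: Recover

1. SIG_FULL: (Dock) → mode=Hold action=arm_retract
2. SIG_FULL: (Hold) → mode=Survey action=announce
3. SIG_OK: (Survey) → mode=Approach action=arm_extend
4. SIG_FULL: (Approach) → mode=Approach action=spin_cw
5. SIG_LOW: (Approach) → mode=Dock action=motors_on
6. SIG_LOST: (Dock) → mode=Recover action=arm_extend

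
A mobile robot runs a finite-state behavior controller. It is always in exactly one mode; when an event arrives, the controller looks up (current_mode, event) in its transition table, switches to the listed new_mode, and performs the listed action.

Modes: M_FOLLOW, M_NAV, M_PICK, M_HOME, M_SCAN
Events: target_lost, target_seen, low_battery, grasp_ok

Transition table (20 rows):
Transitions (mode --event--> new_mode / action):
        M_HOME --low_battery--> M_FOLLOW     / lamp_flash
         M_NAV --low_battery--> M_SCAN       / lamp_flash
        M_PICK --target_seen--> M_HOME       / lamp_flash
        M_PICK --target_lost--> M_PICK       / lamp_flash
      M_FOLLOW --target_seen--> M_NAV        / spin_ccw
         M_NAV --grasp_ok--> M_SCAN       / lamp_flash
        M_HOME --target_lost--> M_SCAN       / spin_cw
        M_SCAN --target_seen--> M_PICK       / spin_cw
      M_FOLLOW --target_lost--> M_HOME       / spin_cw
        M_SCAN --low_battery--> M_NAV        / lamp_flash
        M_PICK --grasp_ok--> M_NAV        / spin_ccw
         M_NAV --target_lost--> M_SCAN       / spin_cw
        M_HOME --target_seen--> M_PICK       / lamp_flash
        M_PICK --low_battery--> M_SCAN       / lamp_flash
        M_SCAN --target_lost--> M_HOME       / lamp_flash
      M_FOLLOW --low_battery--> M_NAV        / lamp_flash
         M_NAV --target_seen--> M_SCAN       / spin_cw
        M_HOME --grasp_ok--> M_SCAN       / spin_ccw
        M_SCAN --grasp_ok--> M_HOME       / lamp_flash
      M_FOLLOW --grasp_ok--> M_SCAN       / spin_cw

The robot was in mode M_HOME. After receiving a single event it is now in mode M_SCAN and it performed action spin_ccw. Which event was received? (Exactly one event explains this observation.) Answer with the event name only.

grasp_ok

try target_lost: (M_HOME, target_lost) → (M_SCAN, spin_cw)
try target_seen: (M_HOME, target_seen) → (M_PICK, lamp_flash)
try low_battery: (M_HOME, low_battery) → (M_FOLLOW, lamp_flash)
try grasp_ok: (M_HOME, grasp_ok) → (M_SCAN, spin_ccw)  ← matches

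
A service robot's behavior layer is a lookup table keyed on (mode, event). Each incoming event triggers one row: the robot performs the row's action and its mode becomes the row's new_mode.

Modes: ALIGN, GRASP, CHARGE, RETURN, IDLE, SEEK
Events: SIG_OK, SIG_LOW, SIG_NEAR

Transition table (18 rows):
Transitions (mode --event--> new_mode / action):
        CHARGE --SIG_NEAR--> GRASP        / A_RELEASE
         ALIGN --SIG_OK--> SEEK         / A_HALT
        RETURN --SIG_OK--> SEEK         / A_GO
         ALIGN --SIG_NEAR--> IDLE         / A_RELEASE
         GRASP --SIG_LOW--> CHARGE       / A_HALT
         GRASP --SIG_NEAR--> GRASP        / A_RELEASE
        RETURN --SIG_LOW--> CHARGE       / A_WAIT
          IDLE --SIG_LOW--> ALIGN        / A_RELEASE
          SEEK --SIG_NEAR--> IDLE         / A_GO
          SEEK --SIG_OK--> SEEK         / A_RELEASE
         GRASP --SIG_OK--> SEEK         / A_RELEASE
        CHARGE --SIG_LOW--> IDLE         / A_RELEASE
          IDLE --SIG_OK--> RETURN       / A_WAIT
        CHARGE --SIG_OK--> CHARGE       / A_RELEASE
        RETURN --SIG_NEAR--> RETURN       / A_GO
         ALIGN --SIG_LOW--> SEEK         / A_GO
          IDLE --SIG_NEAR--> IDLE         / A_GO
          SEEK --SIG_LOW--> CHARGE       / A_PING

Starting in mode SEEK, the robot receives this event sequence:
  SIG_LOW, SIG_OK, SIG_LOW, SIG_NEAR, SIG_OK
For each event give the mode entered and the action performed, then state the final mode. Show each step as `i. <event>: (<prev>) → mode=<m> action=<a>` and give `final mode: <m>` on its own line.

final mode: RETURN

1. SIG_LOW: (SEEK) → mode=CHARGE action=A_PING
2. SIG_OK: (CHARGE) → mode=CHARGE action=A_RELEASE
3. SIG_LOW: (CHARGE) → mode=IDLE action=A_RELEASE
4. SIG_NEAR: (IDLE) → mode=IDLE action=A_GO
5. SIG_OK: (IDLE) → mode=RETURN action=A_WAIT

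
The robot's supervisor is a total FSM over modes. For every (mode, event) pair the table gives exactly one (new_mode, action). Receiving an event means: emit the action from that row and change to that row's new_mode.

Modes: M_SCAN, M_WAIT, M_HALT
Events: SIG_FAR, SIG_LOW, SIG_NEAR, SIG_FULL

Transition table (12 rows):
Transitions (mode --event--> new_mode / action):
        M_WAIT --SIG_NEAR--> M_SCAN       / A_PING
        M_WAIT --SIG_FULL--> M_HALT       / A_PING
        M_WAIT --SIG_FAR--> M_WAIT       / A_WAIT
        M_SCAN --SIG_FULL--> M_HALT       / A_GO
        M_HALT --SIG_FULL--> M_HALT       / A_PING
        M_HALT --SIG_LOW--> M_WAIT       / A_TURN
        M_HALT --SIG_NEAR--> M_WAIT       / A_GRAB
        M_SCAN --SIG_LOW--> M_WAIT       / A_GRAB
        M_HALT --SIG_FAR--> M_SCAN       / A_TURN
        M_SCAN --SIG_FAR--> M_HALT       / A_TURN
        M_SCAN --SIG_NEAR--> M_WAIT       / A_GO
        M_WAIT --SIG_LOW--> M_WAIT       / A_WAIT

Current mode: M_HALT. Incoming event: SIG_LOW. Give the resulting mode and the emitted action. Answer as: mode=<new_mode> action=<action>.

current mode = M_HALT; filter table to that mode:
  (M_HALT, SIG_FULL) → (M_HALT, A_PING)
  (M_HALT, SIG_LOW) → (M_WAIT, A_TURN)  ← event matches
  (M_HALT, SIG_NEAR) → (M_WAIT, A_GRAB)
  (M_HALT, SIG_FAR) → (M_SCAN, A_TURN)
event = SIG_LOW selects (M_WAIT, A_TURN)

mode=M_WAIT action=A_TURN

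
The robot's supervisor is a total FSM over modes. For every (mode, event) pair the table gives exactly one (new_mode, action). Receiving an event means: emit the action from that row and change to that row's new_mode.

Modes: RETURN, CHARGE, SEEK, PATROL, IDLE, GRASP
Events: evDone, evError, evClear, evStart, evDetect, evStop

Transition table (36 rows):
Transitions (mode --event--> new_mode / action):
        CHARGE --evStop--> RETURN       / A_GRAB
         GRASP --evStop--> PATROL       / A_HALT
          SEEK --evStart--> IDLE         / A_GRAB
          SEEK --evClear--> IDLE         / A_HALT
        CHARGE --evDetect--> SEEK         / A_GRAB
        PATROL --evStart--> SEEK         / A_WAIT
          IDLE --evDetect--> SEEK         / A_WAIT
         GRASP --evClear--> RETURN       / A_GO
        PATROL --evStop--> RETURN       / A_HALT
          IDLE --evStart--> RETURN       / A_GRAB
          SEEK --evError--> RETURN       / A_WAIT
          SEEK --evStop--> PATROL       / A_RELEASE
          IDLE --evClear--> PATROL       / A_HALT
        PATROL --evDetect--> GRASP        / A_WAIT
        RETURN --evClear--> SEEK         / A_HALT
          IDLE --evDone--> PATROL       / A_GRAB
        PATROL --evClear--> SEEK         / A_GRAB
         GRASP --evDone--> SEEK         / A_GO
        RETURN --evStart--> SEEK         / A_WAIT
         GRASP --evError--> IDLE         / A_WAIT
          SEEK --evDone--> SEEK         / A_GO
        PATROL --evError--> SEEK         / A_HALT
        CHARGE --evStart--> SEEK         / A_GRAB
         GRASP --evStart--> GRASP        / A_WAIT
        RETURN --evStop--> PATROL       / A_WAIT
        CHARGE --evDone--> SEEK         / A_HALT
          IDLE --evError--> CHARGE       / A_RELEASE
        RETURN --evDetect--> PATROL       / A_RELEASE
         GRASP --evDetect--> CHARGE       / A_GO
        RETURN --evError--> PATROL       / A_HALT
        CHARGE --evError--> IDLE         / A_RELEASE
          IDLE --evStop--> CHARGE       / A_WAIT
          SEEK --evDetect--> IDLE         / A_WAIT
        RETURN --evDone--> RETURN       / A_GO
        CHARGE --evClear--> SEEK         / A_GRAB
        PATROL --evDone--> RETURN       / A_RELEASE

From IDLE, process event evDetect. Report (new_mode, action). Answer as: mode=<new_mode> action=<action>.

mode=SEEK action=A_WAIT

current mode = IDLE; filter table to that mode:
  (IDLE, evDetect) → (SEEK, A_WAIT)  ← event matches
  (IDLE, evStart) → (RETURN, A_GRAB)
  (IDLE, evClear) → (PATROL, A_HALT)
  (IDLE, evDone) → (PATROL, A_GRAB)
  (IDLE, evError) → (CHARGE, A_RELEASE)
  (IDLE, evStop) → (CHARGE, A_WAIT)
event = evDetect selects (SEEK, A_WAIT)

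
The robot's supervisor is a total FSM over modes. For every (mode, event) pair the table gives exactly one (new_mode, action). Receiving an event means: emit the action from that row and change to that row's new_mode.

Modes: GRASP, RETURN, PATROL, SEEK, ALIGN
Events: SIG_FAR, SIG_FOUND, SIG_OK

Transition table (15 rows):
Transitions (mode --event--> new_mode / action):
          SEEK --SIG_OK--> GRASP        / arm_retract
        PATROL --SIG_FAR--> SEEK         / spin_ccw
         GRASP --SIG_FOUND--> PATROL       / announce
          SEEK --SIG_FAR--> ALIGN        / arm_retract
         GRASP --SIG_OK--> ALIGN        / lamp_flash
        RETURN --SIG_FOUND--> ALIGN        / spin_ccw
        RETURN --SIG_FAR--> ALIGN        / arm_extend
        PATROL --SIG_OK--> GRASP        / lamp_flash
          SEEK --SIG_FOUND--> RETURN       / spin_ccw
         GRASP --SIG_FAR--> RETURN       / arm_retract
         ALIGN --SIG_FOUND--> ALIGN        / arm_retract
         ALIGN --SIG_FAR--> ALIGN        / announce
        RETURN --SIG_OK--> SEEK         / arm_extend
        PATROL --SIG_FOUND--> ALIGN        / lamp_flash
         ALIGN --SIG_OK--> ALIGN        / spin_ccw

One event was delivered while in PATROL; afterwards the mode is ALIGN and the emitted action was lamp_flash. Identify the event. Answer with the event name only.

try SIG_FAR: (PATROL, SIG_FAR) → (SEEK, spin_ccw)
try SIG_FOUND: (PATROL, SIG_FOUND) → (ALIGN, lamp_flash)  ← matches
try SIG_OK: (PATROL, SIG_OK) → (GRASP, lamp_flash)

SIG_FOUND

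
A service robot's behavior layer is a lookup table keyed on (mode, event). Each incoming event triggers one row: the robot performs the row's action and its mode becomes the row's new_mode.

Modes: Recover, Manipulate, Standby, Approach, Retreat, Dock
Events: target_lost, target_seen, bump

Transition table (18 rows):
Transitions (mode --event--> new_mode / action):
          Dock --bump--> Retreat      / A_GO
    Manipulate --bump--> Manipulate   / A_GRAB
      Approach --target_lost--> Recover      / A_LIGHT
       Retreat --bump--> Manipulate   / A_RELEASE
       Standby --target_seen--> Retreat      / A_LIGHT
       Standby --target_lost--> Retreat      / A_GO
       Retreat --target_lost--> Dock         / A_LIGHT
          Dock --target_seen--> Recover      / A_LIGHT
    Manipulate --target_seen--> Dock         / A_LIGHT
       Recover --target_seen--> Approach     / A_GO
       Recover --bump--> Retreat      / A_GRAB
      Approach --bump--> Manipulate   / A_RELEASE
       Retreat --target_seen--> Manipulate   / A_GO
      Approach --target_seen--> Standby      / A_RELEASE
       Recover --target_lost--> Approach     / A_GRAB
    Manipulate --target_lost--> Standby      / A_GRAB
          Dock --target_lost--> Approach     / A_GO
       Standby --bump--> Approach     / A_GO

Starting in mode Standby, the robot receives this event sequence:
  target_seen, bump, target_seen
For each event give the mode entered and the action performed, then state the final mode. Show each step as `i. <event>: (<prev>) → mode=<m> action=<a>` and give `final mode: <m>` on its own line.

1. target_seen: (Standby) → mode=Retreat action=A_LIGHT
2. bump: (Retreat) → mode=Manipulate action=A_RELEASE
3. target_seen: (Manipulate) → mode=Dock action=A_LIGHT

final mode: Dock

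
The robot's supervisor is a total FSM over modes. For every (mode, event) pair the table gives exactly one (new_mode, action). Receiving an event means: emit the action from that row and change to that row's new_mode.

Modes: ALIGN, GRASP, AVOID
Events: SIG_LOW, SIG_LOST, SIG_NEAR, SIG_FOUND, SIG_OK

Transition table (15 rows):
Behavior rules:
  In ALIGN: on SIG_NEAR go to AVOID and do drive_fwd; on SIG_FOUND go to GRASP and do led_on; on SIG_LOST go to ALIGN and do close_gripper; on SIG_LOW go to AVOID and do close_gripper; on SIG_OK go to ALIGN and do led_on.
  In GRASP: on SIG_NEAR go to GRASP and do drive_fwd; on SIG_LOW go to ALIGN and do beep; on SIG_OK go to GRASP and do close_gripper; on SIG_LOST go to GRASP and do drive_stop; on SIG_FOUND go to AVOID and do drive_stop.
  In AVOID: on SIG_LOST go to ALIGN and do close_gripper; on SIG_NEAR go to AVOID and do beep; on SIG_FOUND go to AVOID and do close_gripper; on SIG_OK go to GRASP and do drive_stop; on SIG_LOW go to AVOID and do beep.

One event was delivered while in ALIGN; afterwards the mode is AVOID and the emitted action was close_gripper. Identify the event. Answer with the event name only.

SIG_LOW

try SIG_LOW: (ALIGN, SIG_LOW) → (AVOID, close_gripper)  ← matches
try SIG_LOST: (ALIGN, SIG_LOST) → (ALIGN, close_gripper)
try SIG_NEAR: (ALIGN, SIG_NEAR) → (AVOID, drive_fwd)
try SIG_FOUND: (ALIGN, SIG_FOUND) → (GRASP, led_on)
try SIG_OK: (ALIGN, SIG_OK) → (ALIGN, led_on)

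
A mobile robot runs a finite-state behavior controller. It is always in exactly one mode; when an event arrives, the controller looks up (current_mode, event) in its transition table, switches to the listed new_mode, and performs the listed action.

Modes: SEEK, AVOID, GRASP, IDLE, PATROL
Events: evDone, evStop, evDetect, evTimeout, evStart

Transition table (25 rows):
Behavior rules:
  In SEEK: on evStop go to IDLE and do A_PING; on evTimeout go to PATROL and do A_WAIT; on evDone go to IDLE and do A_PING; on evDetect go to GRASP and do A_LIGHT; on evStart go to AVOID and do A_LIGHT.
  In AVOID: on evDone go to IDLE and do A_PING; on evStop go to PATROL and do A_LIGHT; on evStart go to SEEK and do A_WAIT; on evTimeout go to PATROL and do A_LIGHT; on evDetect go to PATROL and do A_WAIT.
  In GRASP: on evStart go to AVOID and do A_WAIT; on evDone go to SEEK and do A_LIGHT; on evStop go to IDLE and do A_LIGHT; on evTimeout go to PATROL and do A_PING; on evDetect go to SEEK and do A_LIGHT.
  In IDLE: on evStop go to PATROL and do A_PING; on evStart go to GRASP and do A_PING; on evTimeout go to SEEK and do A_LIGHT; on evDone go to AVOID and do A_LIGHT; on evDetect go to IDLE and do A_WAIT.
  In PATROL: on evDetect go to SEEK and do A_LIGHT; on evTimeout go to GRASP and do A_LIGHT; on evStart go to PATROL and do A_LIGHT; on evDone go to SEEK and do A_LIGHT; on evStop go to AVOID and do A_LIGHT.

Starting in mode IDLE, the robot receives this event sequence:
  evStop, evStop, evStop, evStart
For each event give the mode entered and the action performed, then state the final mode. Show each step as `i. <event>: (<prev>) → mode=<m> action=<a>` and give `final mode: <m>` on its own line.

final mode: PATROL

1. evStop: (IDLE) → mode=PATROL action=A_PING
2. evStop: (PATROL) → mode=AVOID action=A_LIGHT
3. evStop: (AVOID) → mode=PATROL action=A_LIGHT
4. evStart: (PATROL) → mode=PATROL action=A_LIGHT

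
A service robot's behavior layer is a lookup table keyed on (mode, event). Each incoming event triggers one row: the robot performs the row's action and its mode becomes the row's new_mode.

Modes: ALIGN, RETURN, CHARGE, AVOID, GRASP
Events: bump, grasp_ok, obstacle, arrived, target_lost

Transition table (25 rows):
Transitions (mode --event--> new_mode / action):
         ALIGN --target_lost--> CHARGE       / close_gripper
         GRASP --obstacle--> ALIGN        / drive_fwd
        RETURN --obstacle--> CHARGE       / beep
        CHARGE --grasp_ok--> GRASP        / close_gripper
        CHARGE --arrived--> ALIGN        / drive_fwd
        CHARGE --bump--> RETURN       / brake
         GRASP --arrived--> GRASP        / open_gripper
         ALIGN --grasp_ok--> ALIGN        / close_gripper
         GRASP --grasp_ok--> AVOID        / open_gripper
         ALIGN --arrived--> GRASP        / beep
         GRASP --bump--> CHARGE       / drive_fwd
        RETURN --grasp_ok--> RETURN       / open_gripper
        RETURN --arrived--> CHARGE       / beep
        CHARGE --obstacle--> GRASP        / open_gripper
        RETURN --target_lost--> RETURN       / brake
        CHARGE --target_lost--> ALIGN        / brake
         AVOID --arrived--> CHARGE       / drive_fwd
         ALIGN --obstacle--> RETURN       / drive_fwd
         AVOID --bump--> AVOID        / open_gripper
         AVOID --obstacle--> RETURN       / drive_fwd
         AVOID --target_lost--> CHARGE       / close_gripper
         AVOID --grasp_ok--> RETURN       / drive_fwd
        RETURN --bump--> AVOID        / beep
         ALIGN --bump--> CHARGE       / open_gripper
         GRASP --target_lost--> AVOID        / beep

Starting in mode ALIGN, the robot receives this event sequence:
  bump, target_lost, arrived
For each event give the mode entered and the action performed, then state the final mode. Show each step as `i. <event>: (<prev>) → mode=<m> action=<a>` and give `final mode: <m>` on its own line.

final mode: GRASP

1. bump: (ALIGN) → mode=CHARGE action=open_gripper
2. target_lost: (CHARGE) → mode=ALIGN action=brake
3. arrived: (ALIGN) → mode=GRASP action=beep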